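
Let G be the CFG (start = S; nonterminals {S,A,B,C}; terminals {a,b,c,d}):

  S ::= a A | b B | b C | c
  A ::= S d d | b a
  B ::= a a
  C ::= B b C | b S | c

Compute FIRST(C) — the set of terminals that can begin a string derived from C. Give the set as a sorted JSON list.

FIRST sets, iterate to fixpoint:
iter 1:
  A via A→b a: +{b}
  B via B→a a: +{a}
  C via C→B b C: +{a}
  C via C→b S: +{b}
  C via C→c: +{c}
  S via S→a A: +{a}
  S via S→b B: +{b}
  S via S→c: +{c}
  FIRST[S]={a,b,c}  FIRST[A]={b}  FIRST[B]={a}  FIRST[C]={a,b,c}
iter 2:
  A via A→S d d: +{a,c}
  FIRST[S]={a,b,c}  FIRST[A]={a,b,c}  FIRST[B]={a}  FIRST[C]={a,b,c}
iter 3: done
  FIRST[S]={a,b,c}  FIRST[A]={a,b,c}  FIRST[B]={a}  FIRST[C]={a,b,c}

FIRST(C) = ["a", "b", "c"]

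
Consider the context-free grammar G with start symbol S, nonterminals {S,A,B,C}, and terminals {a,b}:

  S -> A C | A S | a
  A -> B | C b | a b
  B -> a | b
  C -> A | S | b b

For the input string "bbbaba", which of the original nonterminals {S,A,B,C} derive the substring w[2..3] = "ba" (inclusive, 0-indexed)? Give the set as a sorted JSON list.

Convert to CNF:
  S -> A C | A S | a
  A -> C T0 | T1 T0 | a | b
  B -> a | b
  C -> A C | A S | C T0 | T0 T0 | T1 T0 | a | b
  T0 -> b
  T1 -> a

Fill CYK table bottom-up (cells [i..j] with 2 ≤ i ≤ j ≤ 3 only):
  cell(2,2) b: {A,B,C,T0}  orig:{A,B,C}
  cell(3,3) a: {A,B,C,S,T1}  orig:{A,B,C,S}
  cell(2,3) ba: {C,S}

Original NTs in T[2,3] deriving "ba": ["C", "S"]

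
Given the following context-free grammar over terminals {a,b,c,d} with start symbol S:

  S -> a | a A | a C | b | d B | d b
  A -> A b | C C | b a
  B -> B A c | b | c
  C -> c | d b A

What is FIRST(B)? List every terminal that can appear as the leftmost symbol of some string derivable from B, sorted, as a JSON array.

FIRST sets, iterate to fixpoint:
round 1:
  A via A→b a: +{b}
  B via B→b: +{b}
  B via B→c: +{c}
  C via C→c: +{c}
  C via C→d b A: +{d}
  S via S→a: +{a}
  S via S→b: +{b}
  S via S→d B: +{d}
  FIRST[S]={a,b,d}  FIRST[A]={b}  FIRST[B]={b,c}  FIRST[C]={c,d}
round 2:
  A via A→C C: +{c,d}
  FIRST[S]={a,b,d}  FIRST[A]={b,c,d}  FIRST[B]={b,c}  FIRST[C]={c,d}
round 3: — fixpoint
  FIRST[S]={a,b,d}  FIRST[A]={b,c,d}  FIRST[B]={b,c}  FIRST[C]={c,d}

FIRST(B) = ["b", "c"]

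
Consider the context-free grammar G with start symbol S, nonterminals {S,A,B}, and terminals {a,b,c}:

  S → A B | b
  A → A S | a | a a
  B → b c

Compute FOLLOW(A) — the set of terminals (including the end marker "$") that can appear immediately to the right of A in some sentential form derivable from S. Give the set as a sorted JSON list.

Compute FIRST by fixpoint:
iter 1:
  A via A→a: +{a}
  B via B→b c: +{b}
  S via S→A B: +{a}
  S via S→b: +{b}
  FIRST(S)={a,b}  FIRST(A)={a}  FIRST(B)={b}
iter 2: done
  FIRST(S)={a,b}  FIRST(A)={a}  FIRST(B)={b}

Compute FOLLOW by fixpoint:
seed FOLLOW(S) with $
round 1:
  A→A S: FOLLOW(A) ⊇ FIRST(S) = {a,b}; new: +{a,b}
  A→A S: FOLLOW(S) ⊇ FOLLOW(A) ⊇ {a,b}; new: +{a,b}
  S→A B: FOLLOW(B) ⊇ FOLLOW(S) ⊇ {$,a,b}; new: +{$,a,b}
  FOLLOW(S)={$,a,b}  FOLLOW(A)={a,b}  FOLLOW(B)={$,a,b}
round 2: (no change)
  FOLLOW(S)={$,a,b}  FOLLOW(A)={a,b}  FOLLOW(B)={$,a,b}

FOLLOW(A) = ["a", "b"]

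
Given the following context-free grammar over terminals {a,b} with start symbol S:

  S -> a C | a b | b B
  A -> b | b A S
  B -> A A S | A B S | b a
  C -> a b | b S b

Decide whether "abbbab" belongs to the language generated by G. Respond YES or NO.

CNF form of G:
  S -> T0 B | T1 C | T1 T0
  A -> T0 X2 | b
  B -> A X3 | A X4 | T0 T1
  C -> T0 X5 | T1 T0
  T0 -> b
  T1 -> a
  X2 -> A S
  X3 -> A S
  X4 -> B S
  X5 -> S T0

Fill CYK table bottom-up:
  T[0,0] 'a' = {T1}  orig:{}
  T[1,1] 'b' = {A,T0}  orig:{A}
  T[2,2] 'b' = {A,T0}  orig:{A}
  T[3,3] 'b' = {A,T0}  orig:{A}
  T[4,4] 'a' = {T1}  orig:{}
  T[5,5] 'b' = {A,T0}  orig:{A}
  T[0,1] 'ab' = {C,S}
  T[1,2] 'bb' = ∅
  T[2,3] 'bb' = ∅
  T[3,4] 'ba' = {B}
  T[4,5] 'ab' = {C,S}
  T[0,2] 'abb' = {X5}  orig:{}
  T[1,3] 'bbb' = ∅
  T[2,4] 'bba' = {S}
  T[3,5] 'bab' = {X2,X3}  orig:{}
  T[0,3] 'abbb' = ∅
  T[1,4] 'bbba' = {X2,X3}  orig:{}
  T[2,5] 'bbab' = {A,B,X5}  orig:{A,B}
  T[0,4] 'abbba' = ∅
  T[1,5] 'bbbab' = {C,S}
  T[0,5] 'abbbab' = {S}

S ∈ T[0,5] ⇒ YES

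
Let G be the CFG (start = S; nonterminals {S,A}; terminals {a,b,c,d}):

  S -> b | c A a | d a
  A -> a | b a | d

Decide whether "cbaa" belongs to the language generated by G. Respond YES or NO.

Convert to CNF:
  S -> T2 X4 | T3 T1 | b
  A -> T0 T1 | a | d
  T0 -> b
  T1 -> a
  T2 -> c
  T3 -> d
  X4 -> A T1

CYK table (by increasing span):
  T[0,0] 'c' = {T2}  orig:{}
  T[1,1] 'b' = {S,T0}  orig:{S}
  T[2,2] 'a' = {A,T1}  orig:{A}
  T[3,3] 'a' = {A,T1}  orig:{A}
  T[0,1] 'cb' = ∅
  T[1,2] 'ba' = {A}
  T[2,3] 'aa' = {X4}  orig:{}
  T[0,2] 'cba' = ∅
  T[1,3] 'baa' = {X4}  orig:{}
  T[0,3] 'cbaa' = {S}

S ∈ T[0,3] ⇒ YES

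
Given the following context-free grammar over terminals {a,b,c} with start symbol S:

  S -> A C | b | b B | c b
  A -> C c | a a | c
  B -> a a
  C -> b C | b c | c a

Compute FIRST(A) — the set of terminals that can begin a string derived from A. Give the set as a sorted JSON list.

FIRST iteration:
round 1:
  A via A→a a: +{a}
  A via A→c: +{c}
  B via B→a a: +{a}
  C via C→b C: +{b}
  C via C→c a: +{c}
  S via S→A C: +{a,c}
  S via S→b: +{b}
  FIRST(S)={a,b,c}  FIRST(A)={a,c}  FIRST(B)={a}  FIRST(C)={b,c}
round 2:
  A via A→C c: +{b}
  FIRST(S)={a,b,c}  FIRST(A)={a,b,c}  FIRST(B)={a}  FIRST(C)={b,c}
round 3: — fixpoint
  FIRST(S)={a,b,c}  FIRST(A)={a,b,c}  FIRST(B)={a}  FIRST(C)={b,c}

FIRST(A) = ["a", "b", "c"]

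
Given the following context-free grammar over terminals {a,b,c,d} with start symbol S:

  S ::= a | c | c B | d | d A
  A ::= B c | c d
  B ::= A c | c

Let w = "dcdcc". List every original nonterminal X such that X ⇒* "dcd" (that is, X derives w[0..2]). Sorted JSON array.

CNF form of G:
  S -> T0 B | T1 A | a | c | d
  A -> B T0 | T0 T1
  B -> A T0 | c
  T0 -> c
  T1 -> d

Fill CYK table bottom-up (cells [i..j] with 0 ≤ i ≤ j ≤ 2 only):
  T[0,0] 'd' = {S,T1}  orig:{S}
  T[1,1] 'c' = {B,S,T0}  orig:{B,S}
  T[2,2] 'd' = {S,T1}  orig:{S}
  T[0,1] 'dc' = ∅
  T[1,2] 'cd' = {A}
  T[0,2] 'dcd' = {S}

Original NTs in T[0,2] deriving "dcd": ["S"]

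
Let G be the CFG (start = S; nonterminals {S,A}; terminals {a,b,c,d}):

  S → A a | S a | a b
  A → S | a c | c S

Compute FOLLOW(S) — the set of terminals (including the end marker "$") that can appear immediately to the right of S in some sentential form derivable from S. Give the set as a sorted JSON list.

FIRST iteration:
pass 1:
  A via A→a c: +{a}
  A via A→c S: +{c}
  S via S→A a: +{a,c}
  FIRST(S)={a,c}  FIRST(A)={a,c}
pass 2: (no change)
  FIRST(S)={a,c}  FIRST(A)={a,c}

FOLLOW sets:
initialize: $ ∈ FOLLOW(S)
iter 1:
  S→A a: FOLLOW(A) ⊇ FIRST(a) = {a}; new: +{a}
  S→S a: FOLLOW(S) ⊇ FIRST(a) = {a}; new: +{a}
  FOLLOW[S]={$,a}  FOLLOW[A]={a}
iter 2: — fixpoint
  FOLLOW[S]={$,a}  FOLLOW[A]={a}

FOLLOW(S) = ["$", "a"]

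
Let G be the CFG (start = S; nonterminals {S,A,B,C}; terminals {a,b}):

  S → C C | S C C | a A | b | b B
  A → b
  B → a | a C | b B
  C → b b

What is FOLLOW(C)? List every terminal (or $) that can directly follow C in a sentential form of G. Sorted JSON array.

FIRST sets, iterate to fixpoint:
[1]
  A via A→b: +{b}
  B via B→a: +{a}
  B via B→b B: +{b}
  C via C→b b: +{b}
  S via S→C C: +{b}
  S via S→a A: +{a}
  FIRST[S]={a,b}  FIRST[A]={b}  FIRST[B]={a,b}  FIRST[C]={b}
[2] done
  FIRST[S]={a,b}  FIRST[A]={b}  FIRST[B]={a,b}  FIRST[C]={b}

Compute FOLLOW by fixpoint:
seed FOLLOW(S) with $
[1]
  S→C C: FOLLOW(C) ⊇ FIRST(C) = {b}; new: +{b}
  S→C C: FOLLOW(C) ⊇ FOLLOW(S) ⊇ {$}; new: +{$}
  S→S C C: FOLLOW(S) ⊇ FIRST(C) = {b}; new: +{b}
  S→a A: FOLLOW(A) ⊇ FOLLOW(S) ⊇ {$,b}; new: +{$,b}
  S→b B: FOLLOW(B) ⊇ FOLLOW(S) ⊇ {$,b}; new: +{$,b}
  FOLLOW[S]={$,b}  FOLLOW[A]={$,b}  FOLLOW[B]={$,b}  FOLLOW[C]={$,b}
[2] (no change)
  FOLLOW[S]={$,b}  FOLLOW[A]={$,b}  FOLLOW[B]={$,b}  FOLLOW[C]={$,b}

FOLLOW(C) = ["$", "b"]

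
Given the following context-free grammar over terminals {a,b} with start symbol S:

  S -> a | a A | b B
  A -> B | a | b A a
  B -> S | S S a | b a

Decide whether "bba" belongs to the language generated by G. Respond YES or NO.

CNF form of G:
  S -> T0 A | T1 B | a
  A -> S X2 | T0 A | T1 B | T1 T0 | T1 X3 | a
  B -> S X4 | T0 A | T1 B | T1 T0 | a
  T0 -> a
  T1 -> b
  X2 -> S T0
  X3 -> A T0
  X4 -> S T0

CYK fill:
  cell(0,0) b: {T1}  orig:{}
  cell(1,1) b: {T1}  orig:{}
  cell(2,2) a: {A,B,S,T0}  orig:{A,B,S}
  cell(0,1) bb: ∅
  cell(1,2) ba: {A,B,S}
  cell(0,2) bba: {A,B,S}

S ∈ T[0,2] ⇒ YES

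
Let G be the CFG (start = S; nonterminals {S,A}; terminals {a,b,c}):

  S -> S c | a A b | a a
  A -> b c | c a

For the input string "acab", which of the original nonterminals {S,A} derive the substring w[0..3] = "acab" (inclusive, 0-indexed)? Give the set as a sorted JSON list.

Convert to CNF:
  S -> S T1 | T2 T2 | T2 X3
  A -> T0 T1 | T1 T2
  T0 -> b
  T1 -> c
  T2 -> a
  X3 -> A T0

CYK table (by increasing span), restricted to cells inside w[0..3]:
  [0..0]={T2}  "a"  orig:{}
  [1..1]={T1}  "c"  orig:{}
  [2..2]={T2}  "a"  orig:{}
  [3..3]={T0}  "b"  orig:{}
  [0..1]=∅  "ac"
  [1..2]={A}  "ca"
  [2..3]=∅  "ab"
  [0..2]=∅  "aca"
  [1..3]={X3}  "cab"  orig:{}
  [0..3]={S}  "acab"

Original NTs in T[0,3] deriving "acab": ["S"]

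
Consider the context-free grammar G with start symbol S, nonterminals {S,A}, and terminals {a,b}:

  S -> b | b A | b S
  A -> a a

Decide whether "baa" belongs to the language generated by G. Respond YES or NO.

Convert to CNF:
  S -> T1 A | T1 S | b
  A -> T0 T0
  T0 -> a
  T1 -> b

Fill CYK table bottom-up:
  [0..0]={S,T1}  "b"  orig:{S}
  [1..1]={T0}  "a"  orig:{}
  [2..2]={T0}  "a"  orig:{}
  [0..1]=∅  "ba"
  [1..2]={A}  "aa"
  [0..2]={S}  "baa"

S ∈ T[0,2] ⇒ YES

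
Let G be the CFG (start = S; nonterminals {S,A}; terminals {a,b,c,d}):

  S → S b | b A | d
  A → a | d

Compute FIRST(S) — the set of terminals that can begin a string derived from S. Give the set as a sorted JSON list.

FIRST iteration:
[1]
  A via A→a: +{a}
  A via A→d: +{d}
  S via S→b A: +{b}
  S via S→d: +{d}
  FIRST[S]={b,d}  FIRST[A]={a,d}
[2] (stable)
  FIRST[S]={b,d}  FIRST[A]={a,d}

FIRST(S) = ["b", "d"]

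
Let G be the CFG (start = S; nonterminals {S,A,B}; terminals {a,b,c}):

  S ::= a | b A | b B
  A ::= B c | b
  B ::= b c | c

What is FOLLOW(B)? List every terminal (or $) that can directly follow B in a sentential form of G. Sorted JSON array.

FIRST sets, iterate to fixpoint:
iter 1:
  A via A→b: +{b}
  B via B→b c: +{b}
  B via B→c: +{c}
  S via S→a: +{a}
  S via S→b A: +{b}
  FIRST[S]={a,b}  FIRST[A]={b}  FIRST[B]={b,c}
iter 2:
  A via A→B c: +{c}
  FIRST[S]={a,b}  FIRST[A]={b,c}  FIRST[B]={b,c}
iter 3: done
  FIRST[S]={a,b}  FIRST[A]={b,c}  FIRST[B]={b,c}

FOLLOW iteration:
seed FOLLOW(S) with $
pass 1:
  A→B c: FOLLOW(B) ⊇ FIRST(c) = {c}; new: +{c}
  S→b A: FOLLOW(A) ⊇ FOLLOW(S) ⊇ {$}; new: +{$}
  S→b B: FOLLOW(B) ⊇ FOLLOW(S) ⊇ {$}; new: +{$}
  FOLLOW[S]={$}  FOLLOW[A]={$}  FOLLOW[B]={$,c}
pass 2: — fixpoint
  FOLLOW[S]={$}  FOLLOW[A]={$}  FOLLOW[B]={$,c}

FOLLOW(B) = ["$", "c"]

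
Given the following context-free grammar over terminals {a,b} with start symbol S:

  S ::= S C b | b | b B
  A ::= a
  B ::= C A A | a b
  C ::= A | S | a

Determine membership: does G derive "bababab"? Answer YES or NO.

Convert to CNF:
  S -> S X4 | T1 B | b
  A -> a
  B -> C X2 | T0 T1
  C -> S X3 | T1 B | a | b
  T0 -> a
  T1 -> b
  X2 -> A A
  X3 -> C T1
  X4 -> C T1

CYK fill:
  cell(0,0) b: {C,S,T1}  orig:{C,S}
  cell(1,1) a: {A,C,T0}  orig:{A,C}
  cell(2,2) b: {C,S,T1}  orig:{C,S}
  cell(3,3) a: {A,C,T0}  orig:{A,C}
  cell(4,4) b: {C,S,T1}  orig:{C,S}
  cell(5,5) a: {A,C,T0}  orig:{A,C}
  cell(6,6) b: {C,S,T1}  orig:{C,S}
  cell(0,1) ba: ∅
  cell(1,2) ab: {B,X3,X4}  orig:{B}
  cell(2,3) ba: ∅
  cell(3,4) ab: {B,X3,X4}  orig:{B}
  cell(4,5) ba: ∅
  cell(5,6) ab: {B,X3,X4}  orig:{B}
  cell(0,2) bab: {C,S}
  cell(1,3) aba: ∅
  cell(2,4) bab: {C,S}
  cell(3,5) aba: ∅
  cell(4,6) bab: {C,S}
  cell(0,3) baba: ∅
  cell(1,4) abab: ∅
  cell(2,5) baba: ∅
  cell(3,6) abab: ∅
  cell(0,4) babab: {C,S}
  cell(1,5) ababa: ∅
  cell(2,6) babab: {C,S}
  cell(0,5) bababa: ∅
  cell(1,6) ababab: ∅
  cell(0,6) bababab: {C,S}

S ∈ T[0,6] ⇒ YES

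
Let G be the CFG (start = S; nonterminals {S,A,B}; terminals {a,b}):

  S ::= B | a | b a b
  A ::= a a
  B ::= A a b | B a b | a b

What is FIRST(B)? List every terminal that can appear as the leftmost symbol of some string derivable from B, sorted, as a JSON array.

FIRST iteration:
iter 1:
  A via A→a a: +{a}
  B via B→A a b: +{a}
  S via S→B: +{a}
  S via S→b a b: +{b}
  FIRST(S)={a,b}  FIRST(A)={a}  FIRST(B)={a}
iter 2: done
  FIRST(S)={a,b}  FIRST(A)={a}  FIRST(B)={a}

FIRST(B) = ["a"]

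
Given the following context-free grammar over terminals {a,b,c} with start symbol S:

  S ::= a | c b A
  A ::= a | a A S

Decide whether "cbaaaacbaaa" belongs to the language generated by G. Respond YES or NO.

CNF form of G:
  S -> T1 X4 | a
  A -> T0 X3 | a
  T0 -> a
  T1 -> c
  T2 -> b
  X3 -> A S
  X4 -> T2 A

CYK table (by increasing span):
  [0..0]={T1}  "c"  orig:{}
  [1..1]={T2}  "b"  orig:{}
  [2..2]={A,S,T0}  "a"  orig:{A,S}
  [3..3]={A,S,T0}  "a"  orig:{A,S}
  [4..4]={A,S,T0}  "a"  orig:{A,S}
  [5..5]={A,S,T0}  "a"  orig:{A,S}
  [6..6]={T1}  "c"  orig:{}
  [7..7]={T2}  "b"  orig:{}
  [8..8]={A,S,T0}  "a"  orig:{A,S}
  [9..9]={A,S,T0}  "a"  orig:{A,S}
  [10..10]={A,S,T0}  "a"  orig:{A,S}
  [0..1]=∅  "cb"
  [1..2]={X4}  "ba"  orig:{}
  [2..3]={X3}  "aa"  orig:{}
  [3..4]={X3}  "aa"  orig:{}
  [4..5]={X3}  "aa"  orig:{}
  [5..6]=∅  "ac"
  [6..7]=∅  "cb"
  [7..8]={X4}  "ba"  orig:{}
  [8..9]={X3}  "aa"  orig:{}
  [9..10]={X3}  "aa"  orig:{}
  [0..2]={S}  "cba"
  [1..3]=∅  "baa"
  [2..4]={A}  "aaa"
  [3..5]={A}  "aaa"
  [4..6]=∅  "aac"
  [5..7]=∅  "acb"
  [6..8]={S}  "cba"
  [7..9]=∅  "baa"
  [8..10]={A}  "aaa"
  [0..3]=∅  "cbaa"
  [1..4]={X4}  "baaa"  orig:{}
  [2..5]={X3}  "aaaa"  orig:{}
  [3..6]=∅  "aaac"
  [4..7]=∅  "aacb"
  [5..8]={X3}  "acba"  orig:{}
  [6..9]=∅  "cbaa"
  [7..10]={X4}  "baaa"  orig:{}
  [0..4]={S}  "cbaaa"
  [1..5]=∅  "baaaa"
  [2..6]=∅  "aaaac"
  [3..7]=∅  "aaacb"
  [4..8]={A}  "aacba"
  [5..9]=∅  "acbaa"
  [6..10]={S}  "cbaaa"
  [0..5]=∅  "cbaaaa"
  [1..6]=∅  "baaaac"
  [2..7]=∅  "aaaacb"
  [3..8]={X3}  "aaacba"  orig:{}
  [4..9]={X3}  "aacbaa"  orig:{}
  [5..10]={X3}  "acbaaa"  orig:{}
  [0..6]=∅  "cbaaaac"
  [1..7]=∅  "baaaacb"
  [2..8]={A}  "aaaacba"
  [3..9]={A}  "aaacbaa"
  [4..10]={A}  "aacbaaa"
  [0..7]=∅  "cbaaaacb"
  [1..8]={X4}  "baaaacba"  orig:{}
  [2..9]={X3}  "aaaacbaa"  orig:{}
  [3..10]={X3}  "aaacbaaa"  orig:{}
  [0..8]={S}  "cbaaaacba"
  [1..9]=∅  "baaaacbaa"
  [2..10]={A}  "aaaacbaaa"
  [0..9]=∅  "cbaaaacbaa"
  [1..10]={X4}  "baaaacbaaa"  orig:{}
  [0..10]={S}  "cbaaaacbaaa"

S ∈ T[0,10] ⇒ YES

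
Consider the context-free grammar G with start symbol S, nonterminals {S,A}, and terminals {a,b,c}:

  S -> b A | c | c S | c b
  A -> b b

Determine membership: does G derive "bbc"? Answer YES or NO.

Convert to CNF:
  S -> T0 A | T1 S | T1 T0 | c
  A -> T0 T0
  T0 -> b
  T1 -> c

CYK table (by increasing span):
  cell(0,0) b: {T0}  orig:{}
  cell(1,1) b: {T0}  orig:{}
  cell(2,2) c: {S,T1}  orig:{S}
  cell(0,1) bb: {A}
  cell(1,2) bc: ∅
  cell(0,2) bbc: ∅

S ∉ T[0,2] ⇒ NO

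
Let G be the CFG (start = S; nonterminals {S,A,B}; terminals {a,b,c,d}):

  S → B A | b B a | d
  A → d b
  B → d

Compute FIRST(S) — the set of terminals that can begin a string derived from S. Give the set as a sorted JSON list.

FIRST iteration:
iter 1:
  A via A→d b: +{d}
  B via B→d: +{d}
  S via S→B A: +{d}
  S via S→b B a: +{b}
  S: {b,d}  A: {d}  B: {d}
iter 2: — fixpoint
  S: {b,d}  A: {d}  B: {d}

FIRST(S) = ["b", "d"]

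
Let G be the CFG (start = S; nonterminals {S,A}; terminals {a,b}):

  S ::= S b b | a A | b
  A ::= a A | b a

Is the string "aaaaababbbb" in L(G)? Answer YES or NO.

Convert to CNF:
  S -> S X2 | T0 A | b
  A -> T0 A | T1 T0
  T0 -> a
  T1 -> b
  X2 -> T1 T1

CYK fill:
  T[0,0] 'a' = {T0}  orig:{}
  T[1,1] 'a' = {T0}  orig:{}
  T[2,2] 'a' = {T0}  orig:{}
  T[3,3] 'a' = {T0}  orig:{}
  T[4,4] 'a' = {T0}  orig:{}
  T[5,5] 'b' = {S,T1}  orig:{S}
  T[6,6] 'a' = {T0}  orig:{}
  T[7,7] 'b' = {S,T1}  orig:{S}
  T[8,8] 'b' = {S,T1}  orig:{S}
  T[9,9] 'b' = {S,T1}  orig:{S}
  T[10,10] 'b' = {S,T1}  orig:{S}
  T[0,1] 'aa' = ∅
  T[1,2] 'aa' = ∅
  T[2,3] 'aa' = ∅
  T[3,4] 'aa' = ∅
  T[4,5] 'ab' = ∅
  T[5,6] 'ba' = {A}
  T[6,7] 'ab' = ∅
  T[7,8] 'bb' = {X2}  orig:{}
  T[8,9] 'bb' = {X2}  orig:{}
  T[9,10] 'bb' = {X2}  orig:{}
  T[0,2] 'aaa' = ∅
  T[1,3] 'aaa' = ∅
  T[2,4] 'aaa' = ∅
  T[3,5] 'aab' = ∅
  T[4,6] 'aba' = {A,S}
  T[5,7] 'bab' = ∅
  T[6,8] 'abb' = ∅
  T[7,9] 'bbb' = {S}
  T[8,10] 'bbb' = {S}
  T[0,3] 'aaaa' = ∅
  T[1,4] 'aaaa' = ∅
  T[2,5] 'aaab' = ∅
  T[3,6] 'aaba' = {A,S}
  T[4,7] 'abab' = ∅
  T[5,8] 'babb' = ∅
  T[6,9] 'abbb' = ∅
  T[7,10] 'bbbb' = ∅
  T[0,4] 'aaaaa' = ∅
  T[1,5] 'aaaab' = ∅
  T[2,6] 'aaaba' = {A,S}
  T[3,7] 'aabab' = ∅
  T[4,8] 'ababb' = {S}
  T[5,9] 'babbb' = ∅
  T[6,10] 'abbbb' = ∅
  T[0,5] 'aaaaab' = ∅
  T[1,6] 'aaaaba' = {A,S}
  T[2,7] 'aaabab' = ∅
  T[3,8] 'aababb' = {S}
  T[4,9] 'ababbb' = ∅
  T[5,10] 'babbbb' = ∅
  T[0,6] 'aaaaaba' = {A,S}
  T[1,7] 'aaaabab' = ∅
  T[2,8] 'aaababb' = {S}
  T[3,9] 'aababbb' = ∅
  T[4,10] 'ababbbb' = {S}
  T[0,7] 'aaaaabab' = ∅
  T[1,8] 'aaaababb' = {S}
  T[2,9] 'aaababbb' = ∅
  T[3,10] 'aababbbb' = {S}
  T[0,8] 'aaaaababb' = {S}
  T[1,9] 'aaaababbb' = ∅
  T[2,10] 'aaababbbb' = {S}
  T[0,9] 'aaaaababbb' = ∅
  T[1,10] 'aaaababbbb' = {S}
  T[0,10] 'aaaaababbbb' = {S}

S ∈ T[0,10] ⇒ YES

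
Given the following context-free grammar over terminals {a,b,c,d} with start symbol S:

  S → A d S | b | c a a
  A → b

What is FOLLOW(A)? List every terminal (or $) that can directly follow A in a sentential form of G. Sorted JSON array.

FIRST sets, iterate to fixpoint:
[1]
  A via A→b: +{b}
  S via S→A d S: +{b}
  S via S→c a a: +{c}
  FIRST[S]={b,c}  FIRST[A]={b}
[2] — fixpoint
  FIRST[S]={b,c}  FIRST[A]={b}

FOLLOW sets:
FOLLOW(S) := {$}
iter 1:
  S→A d S: FOLLOW(A) ⊇ FIRST(d) = {d}; new: +{d}
  FOLLOW(S)={$}  FOLLOW(A)={d}
iter 2: done
  FOLLOW(S)={$}  FOLLOW(A)={d}

FOLLOW(A) = ["d"]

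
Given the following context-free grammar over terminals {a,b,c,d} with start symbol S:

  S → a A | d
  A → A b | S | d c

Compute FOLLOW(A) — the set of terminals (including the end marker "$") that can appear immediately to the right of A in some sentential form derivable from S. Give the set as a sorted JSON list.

Compute FIRST by fixpoint:
pass 1:
  A via A→d c: +{d}
  S via S→a A: +{a}
  S via S→d: +{d}
  FIRST[S]={a,d}  FIRST[A]={d}
pass 2:
  A via A→S: +{a}
  FIRST[S]={a,d}  FIRST[A]={a,d}
pass 3: (no change)
  FIRST[S]={a,d}  FIRST[A]={a,d}

Compute FOLLOW by fixpoint:
seed FOLLOW(S) with $
round 1:
  A→A b: FOLLOW(A) ⊇ FIRST(b) = {b}; new: +{b}
  A→S: FOLLOW(S) ⊇ FOLLOW(A) ⊇ {b}; new: +{b}
  S→a A: FOLLOW(A) ⊇ FOLLOW(S) ⊇ {$,b}; new: +{$}
  S: {$,b}  A: {$,b}
round 2: (no change)
  S: {$,b}  A: {$,b}

FOLLOW(A) = ["$", "b"]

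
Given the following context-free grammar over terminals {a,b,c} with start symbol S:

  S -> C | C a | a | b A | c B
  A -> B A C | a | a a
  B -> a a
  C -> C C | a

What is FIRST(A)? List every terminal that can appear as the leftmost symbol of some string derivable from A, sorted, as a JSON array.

FIRST sets, iterate to fixpoint:
[1]
  A via A→a: +{a}
  B via B→a a: +{a}
  C via C→a: +{a}
  S via S→C: +{a}
  S via S→b A: +{b}
  S via S→c B: +{c}
  FIRST(S)={a,b,c}  FIRST(A)={a}  FIRST(B)={a}  FIRST(C)={a}
[2] (no change)
  FIRST(S)={a,b,c}  FIRST(A)={a}  FIRST(B)={a}  FIRST(C)={a}

FIRST(A) = ["a"]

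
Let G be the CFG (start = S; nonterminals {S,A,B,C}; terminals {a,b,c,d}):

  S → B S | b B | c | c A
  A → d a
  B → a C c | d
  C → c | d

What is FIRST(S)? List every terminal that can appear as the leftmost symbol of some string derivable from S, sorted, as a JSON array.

FIRST iteration:
[1]
  A via A→d a: +{d}
  B via B→a C c: +{a}
  B via B→d: +{d}
  C via C→c: +{c}
  C via C→d: +{d}
  S via S→B S: +{a,d}
  S via S→b B: +{b}
  S via S→c: +{c}
  FIRST(S)={a,b,c,d}  FIRST(A)={d}  FIRST(B)={a,d}  FIRST(C)={c,d}
[2] done
  FIRST(S)={a,b,c,d}  FIRST(A)={d}  FIRST(B)={a,d}  FIRST(C)={c,d}

FIRST(S) = ["a", "b", "c", "d"]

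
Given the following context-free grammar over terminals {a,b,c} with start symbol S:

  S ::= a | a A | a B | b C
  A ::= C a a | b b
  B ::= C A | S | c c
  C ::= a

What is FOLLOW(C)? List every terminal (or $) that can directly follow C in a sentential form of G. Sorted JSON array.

FIRST iteration:
iter 1:
  A via A→b b: +{b}
  B via B→c c: +{c}
  C via C→a: +{a}
  S via S→a: +{a}
  S via S→b C: +{b}
  FIRST(S)={a,b}  FIRST(A)={b}  FIRST(B)={c}  FIRST(C)={a}
iter 2:
  A via A→C a a: +{a}
  B via B→C A: +{a}
  B via B→S: +{b}
  FIRST(S)={a,b}  FIRST(A)={a,b}  FIRST(B)={a,b,c}  FIRST(C)={a}
iter 3: (no change)
  FIRST(S)={a,b}  FIRST(A)={a,b}  FIRST(B)={a,b,c}  FIRST(C)={a}

FOLLOW iteration:
FOLLOW(S) := {$}
iter 1:
  A→C a a: FOLLOW(C) ⊇ FIRST(a) = {a}; new: +{a}
  B→C A: FOLLOW(C) ⊇ FIRST(A) = {a,b}; new: +{b}
  S→a A: FOLLOW(A) ⊇ FOLLOW(S) ⊇ {$}; new: +{$}
  S→a B: FOLLOW(B) ⊇ FOLLOW(S) ⊇ {$}; new: +{$}
  S→b C: FOLLOW(C) ⊇ FOLLOW(S) ⊇ {$}; new: +{$}
  FOLLOW[S]={$}  FOLLOW[A]={$}  FOLLOW[B]={$}  FOLLOW[C]={$,a,b}
iter 2: — fixpoint
  FOLLOW[S]={$}  FOLLOW[A]={$}  FOLLOW[B]={$}  FOLLOW[C]={$,a,b}

FOLLOW(C) = ["$", "a", "b"]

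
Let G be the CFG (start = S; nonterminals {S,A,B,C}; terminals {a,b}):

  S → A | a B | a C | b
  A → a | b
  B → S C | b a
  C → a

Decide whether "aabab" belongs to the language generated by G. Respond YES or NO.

CNF form of G:
  S -> T1 B | T1 C | a | b
  A -> a | b
  B -> S C | T0 T1
  C -> a
  T0 -> b
  T1 -> a

CYK fill:
  cell(0,0) a: {A,C,S,T1}  orig:{A,C,S}
  cell(1,1) a: {A,C,S,T1}  orig:{A,C,S}
  cell(2,2) b: {A,S,T0}  orig:{A,S}
  cell(3,3) a: {A,C,S,T1}  orig:{A,C,S}
  cell(4,4) b: {A,S,T0}  orig:{A,S}
  cell(0,1) aa: {B,S}
  cell(1,2) ab: ∅
  cell(2,3) ba: {B}
  cell(3,4) ab: ∅
  cell(0,2) aab: ∅
  cell(1,3) aba: {S}
  cell(2,4) bab: ∅
  cell(0,3) aaba: ∅
  cell(1,4) abab: ∅
  cell(0,4) aabab: ∅

S ∉ T[0,4] ⇒ NO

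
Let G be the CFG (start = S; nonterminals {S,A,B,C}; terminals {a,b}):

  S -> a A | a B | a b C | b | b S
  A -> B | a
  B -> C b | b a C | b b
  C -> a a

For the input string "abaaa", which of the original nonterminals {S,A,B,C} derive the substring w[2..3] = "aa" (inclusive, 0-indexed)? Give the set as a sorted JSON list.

CNF form of G:
  S -> T0 S | T1 A | T1 B | T1 X4 | b
  A -> C T0 | T0 T0 | T0 X2 | a
  B -> C T0 | T0 T0 | T0 X3
  C -> T1 T1
  T0 -> b
  T1 -> a
  X2 -> T1 C
  X3 -> T1 C
  X4 -> T0 C

CYK fill (cells [i..j] with 2 ≤ i ≤ j ≤ 3 only):
  T[2,2] 'a' = {A,T1}  orig:{A}
  T[3,3] 'a' = {A,T1}  orig:{A}
  T[2,3] 'aa' = {C,S}

Original NTs in T[2,3] deriving "aa": ["C", "S"]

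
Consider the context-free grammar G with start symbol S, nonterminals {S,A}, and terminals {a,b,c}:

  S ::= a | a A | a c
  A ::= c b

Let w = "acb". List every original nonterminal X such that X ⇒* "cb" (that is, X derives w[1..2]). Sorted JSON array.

Convert to CNF:
  S -> T2 A | T2 T0 | a
  A -> T0 T1
  T0 -> c
  T1 -> b
  T2 -> a

CYK table (by increasing span) — only the sub-triangle for w[1..2]:
  cell(1,1) c: {T0}  orig:{}
  cell(2,2) b: {T1}  orig:{}
  cell(1,2) cb: {A}

Original NTs in T[1,2] deriving "cb": ["A"]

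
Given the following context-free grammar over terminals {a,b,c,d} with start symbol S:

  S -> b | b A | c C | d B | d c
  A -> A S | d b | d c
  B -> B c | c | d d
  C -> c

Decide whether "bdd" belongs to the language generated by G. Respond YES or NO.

CNF form of G:
  S -> T0 B | T0 T2 | T1 A | T2 C | b
  A -> A S | T0 T1 | T0 T2
  B -> B T2 | T0 T0 | c
  C -> c
  T0 -> d
  T1 -> b
  T2 -> c

CYK fill:
  [0..0]={S,T1}  "b"  orig:{S}
  [1..1]={T0}  "d"  orig:{}
  [2..2]={T0}  "d"  orig:{}
  [0..1]=∅  "bd"
  [1..2]={B}  "dd"
  [0..2]=∅  "bdd"

S ∉ T[0,2] ⇒ NO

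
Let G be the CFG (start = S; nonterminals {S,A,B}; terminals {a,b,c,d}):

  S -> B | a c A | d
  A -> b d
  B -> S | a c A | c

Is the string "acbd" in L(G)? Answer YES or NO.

Convert to CNF:
  S -> T2 X5 | c | d
  A -> T0 T1
  B -> T2 X4 | c | d
  T0 -> b
  T1 -> d
  T2 -> a
  T3 -> c
  X4 -> T3 A
  X5 -> T3 A

CYK fill:
  [0..0]={T2}  "a"  orig:{}
  [1..1]={B,S,T3}  "c"  orig:{B,S}
  [2..2]={T0}  "b"  orig:{}
  [3..3]={B,S,T1}  "d"  orig:{B,S}
  [0..1]=∅  "ac"
  [1..2]=∅  "cb"
  [2..3]={A}  "bd"
  [0..2]=∅  "acb"
  [1..3]={X4,X5}  "cbd"  orig:{}
  [0..3]={B,S}  "acbd"

S ∈ T[0,3] ⇒ YES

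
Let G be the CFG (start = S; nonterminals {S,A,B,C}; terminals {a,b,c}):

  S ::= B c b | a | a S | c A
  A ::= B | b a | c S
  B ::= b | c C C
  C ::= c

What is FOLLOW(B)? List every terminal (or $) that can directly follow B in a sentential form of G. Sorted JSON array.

FIRST sets, iterate to fixpoint:
iter 1:
  A via A→b a: +{b}
  A via A→c S: +{c}
  B via B→b: +{b}
  B via B→c C C: +{c}
  C via C→c: +{c}
  S via S→B c b: +{b,c}
  S via S→a: +{a}
  S: {a,b,c}  A: {b,c}  B: {b,c}  C: {c}
iter 2: (no change)
  S: {a,b,c}  A: {b,c}  B: {b,c}  C: {c}

FOLLOW sets:
initialize: $ ∈ FOLLOW(S)
pass 1:
  B→c C C: FOLLOW(C) ⊇ FIRST(C) = {c}; new: +{c}
  S→B c b: FOLLOW(B) ⊇ FIRST(c) = {c}; new: +{c}
  S→c A: FOLLOW(A) ⊇ FOLLOW(S) ⊇ {$}; new: +{$}
  S: {$}  A: {$}  B: {c}  C: {c}
pass 2:
  A→B: FOLLOW(B) ⊇ FOLLOW(A) ⊇ {$}; new: +{$}
  B→c C C: FOLLOW(C) ⊇ FOLLOW(B) ⊇ {$,c}; new: +{$}
  S: {$}  A: {$}  B: {$,c}  C: {$,c}
pass 3: (no change)
  S: {$}  A: {$}  B: {$,c}  C: {$,c}

FOLLOW(B) = ["$", "c"]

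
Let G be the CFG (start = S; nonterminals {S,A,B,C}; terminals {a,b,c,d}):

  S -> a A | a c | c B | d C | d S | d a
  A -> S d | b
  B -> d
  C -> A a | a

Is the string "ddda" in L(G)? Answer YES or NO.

CNF form of G:
  S -> T0 C | T0 S | T0 T1 | T1 A | T1 T2 | T2 B
  A -> S T0 | b
  B -> d
  C -> A T1 | a
  T0 -> d
  T1 -> a
  T2 -> c

CYK fill:
  cell(0,0) d: {B,T0}  orig:{B}
  cell(1,1) d: {B,T0}  orig:{B}
  cell(2,2) d: {B,T0}  orig:{B}
  cell(3,3) a: {C,T1}  orig:{C}
  cell(0,1) dd: ∅
  cell(1,2) dd: ∅
  cell(2,3) da: {S}
  cell(0,2) ddd: ∅
  cell(1,3) dda: {S}
  cell(0,3) ddda: {S}

S ∈ T[0,3] ⇒ YES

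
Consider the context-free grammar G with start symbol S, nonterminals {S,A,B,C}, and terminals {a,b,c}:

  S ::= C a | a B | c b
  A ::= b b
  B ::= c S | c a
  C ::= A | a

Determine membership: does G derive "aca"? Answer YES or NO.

Convert to CNF:
  S -> C T2 | T1 T0 | T2 B
  A -> T0 T0
  B -> T1 S | T1 T2
  C -> T0 T0 | a
  T0 -> b
  T1 -> c
  T2 -> a

Fill CYK table bottom-up:
  [0..0]={C,T2}  "a"  orig:{C}
  [1..1]={T1}  "c"  orig:{}
  [2..2]={C,T2}  "a"  orig:{C}
  [0..1]=∅  "ac"
  [1..2]={B}  "ca"
  [0..2]={S}  "aca"

S ∈ T[0,2] ⇒ YES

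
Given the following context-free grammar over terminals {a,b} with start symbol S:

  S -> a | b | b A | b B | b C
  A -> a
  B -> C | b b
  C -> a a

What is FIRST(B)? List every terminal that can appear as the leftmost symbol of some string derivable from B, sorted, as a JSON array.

Compute FIRST by fixpoint:
[1]
  A via A→a: +{a}
  B via B→b b: +{b}
  C via C→a a: +{a}
  S via S→a: +{a}
  S via S→b: +{b}
  FIRST[S]={a,b}  FIRST[A]={a}  FIRST[B]={b}  FIRST[C]={a}
[2]
  B via B→C: +{a}
  FIRST[S]={a,b}  FIRST[A]={a}  FIRST[B]={a,b}  FIRST[C]={a}
[3] (stable)
  FIRST[S]={a,b}  FIRST[A]={a}  FIRST[B]={a,b}  FIRST[C]={a}

FIRST(B) = ["a", "b"]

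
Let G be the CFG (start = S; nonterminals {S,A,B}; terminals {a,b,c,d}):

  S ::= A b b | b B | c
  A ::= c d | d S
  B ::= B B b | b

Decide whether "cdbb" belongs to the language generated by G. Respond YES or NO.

CNF form of G:
  S -> A X4 | T2 B | c
  A -> T0 T1 | T1 S
  B -> B X3 | b
  T0 -> c
  T1 -> d
  T2 -> b
  X3 -> B T2
  X4 -> T2 T2

CYK fill:
  T[0,0] 'c' = {S,T0}  orig:{S}
  T[1,1] 'd' = {T1}  orig:{}
  T[2,2] 'b' = {B,T2}  orig:{B}
  T[3,3] 'b' = {B,T2}  orig:{B}
  T[0,1] 'cd' = {A}
  T[1,2] 'db' = ∅
  T[2,3] 'bb' = {S,X3,X4}  orig:{S}
  T[0,2] 'cdb' = ∅
  T[1,3] 'dbb' = {A}
  T[0,3] 'cdbb' = {S}

S ∈ T[0,3] ⇒ YES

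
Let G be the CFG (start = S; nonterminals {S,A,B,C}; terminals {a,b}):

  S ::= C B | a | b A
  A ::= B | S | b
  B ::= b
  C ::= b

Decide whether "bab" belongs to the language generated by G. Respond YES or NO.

CNF form of G:
  S -> C B | T0 A | a
  A -> C B | T0 A | a | b
  B -> b
  C -> b
  T0 -> b

Fill CYK table bottom-up:
  T[0,0] 'b' = {A,B,C,T0}  orig:{A,B,C}
  T[1,1] 'a' = {A,S}
  T[2,2] 'b' = {A,B,C,T0}  orig:{A,B,C}
  T[0,1] 'ba' = {A,S}
  T[1,2] 'ab' = ∅
  T[0,2] 'bab' = ∅

S ∉ T[0,2] ⇒ NO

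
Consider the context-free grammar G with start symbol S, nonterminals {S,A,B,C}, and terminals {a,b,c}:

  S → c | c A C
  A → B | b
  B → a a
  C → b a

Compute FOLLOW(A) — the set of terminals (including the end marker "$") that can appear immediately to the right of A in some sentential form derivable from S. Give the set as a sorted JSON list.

FIRST iteration:
[1]
  A via A→b: +{b}
  B via B→a a: +{a}
  C via C→b a: +{b}
  S via S→c: +{c}
  S: {c}  A: {b}  B: {a}  C: {b}
[2]
  A via A→B: +{a}
  S: {c}  A: {a,b}  B: {a}  C: {b}
[3] — fixpoint
  S: {c}  A: {a,b}  B: {a}  C: {b}

Compute FOLLOW by fixpoint:
initialize: $ ∈ FOLLOW(S)
iter 1:
  S→c A C: FOLLOW(A) ⊇ FIRST(C) = {b}; new: +{b}
  S→c A C: FOLLOW(C) ⊇ FOLLOW(S) ⊇ {$}; new: +{$}
  FOLLOW(S)={$}  FOLLOW(A)={b}  FOLLOW(B)={}  FOLLOW(C)={$}
iter 2:
  A→B: FOLLOW(B) ⊇ FOLLOW(A) ⊇ {b}; new: +{b}
  FOLLOW(S)={$}  FOLLOW(A)={b}  FOLLOW(B)={b}  FOLLOW(C)={$}
iter 3: — fixpoint
  FOLLOW(S)={$}  FOLLOW(A)={b}  FOLLOW(B)={b}  FOLLOW(C)={$}

FOLLOW(A) = ["b"]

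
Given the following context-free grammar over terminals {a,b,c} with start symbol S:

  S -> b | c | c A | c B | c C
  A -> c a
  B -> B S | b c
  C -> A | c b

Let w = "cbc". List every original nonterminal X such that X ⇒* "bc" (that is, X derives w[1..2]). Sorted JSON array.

Convert to CNF:
  S -> T0 A | T0 B | T0 C | b | c
  A -> T0 T1
  B -> B S | T2 T0
  C -> T0 T1 | T0 T2
  T0 -> c
  T1 -> a
  T2 -> b

CYK fill, restricted to cells inside w[1..2]:
  T[1,1] 'b' = {S,T2}  orig:{S}
  T[2,2] 'c' = {S,T0}  orig:{S}
  T[1,2] 'bc' = {B}

Original NTs in T[1,2] deriving "bc": ["B"]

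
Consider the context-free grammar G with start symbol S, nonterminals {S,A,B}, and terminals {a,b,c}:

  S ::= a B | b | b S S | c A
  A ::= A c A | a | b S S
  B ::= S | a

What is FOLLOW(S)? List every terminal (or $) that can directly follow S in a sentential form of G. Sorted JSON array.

Compute FIRST by fixpoint:
[1]
  A via A→a: +{a}
  A via A→b S S: +{b}
  B via B→a: +{a}
  S via S→a B: +{a}
  S via S→b: +{b}
  S via S→c A: +{c}
  S: {a,b,c}  A: {a,b}  B: {a}
[2]
  B via B→S: +{b,c}
  S: {a,b,c}  A: {a,b}  B: {a,b,c}
[3] done
  S: {a,b,c}  A: {a,b}  B: {a,b,c}

FOLLOW iteration:
seed FOLLOW(S) with $
pass 1:
  A→A c A: FOLLOW(A) ⊇ FIRST(c) = {c}; new: +{c}
  A→b S S: FOLLOW(S) ⊇ FIRST(S) = {a,b,c}; new: +{a,b,c}
  S→a B: FOLLOW(B) ⊇ FOLLOW(S) ⊇ {$,a,b,c}; new: +{$,a,b,c}
  S→c A: FOLLOW(A) ⊇ FOLLOW(S) ⊇ {$,a,b,c}; new: +{$,a,b}
  FOLLOW(S)={$,a,b,c}  FOLLOW(A)={$,a,b,c}  FOLLOW(B)={$,a,b,c}
pass 2: done
  FOLLOW(S)={$,a,b,c}  FOLLOW(A)={$,a,b,c}  FOLLOW(B)={$,a,b,c}

FOLLOW(S) = ["$", "a", "b", "c"]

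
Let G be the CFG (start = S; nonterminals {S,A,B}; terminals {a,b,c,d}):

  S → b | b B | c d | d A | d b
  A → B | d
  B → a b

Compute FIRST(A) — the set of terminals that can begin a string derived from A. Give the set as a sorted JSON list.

FIRST iteration:
round 1:
  A via A→d: +{d}
  B via B→a b: +{a}
  S via S→b: +{b}
  S via S→c d: +{c}
  S via S→d A: +{d}
  FIRST(S)={b,c,d}  FIRST(A)={d}  FIRST(B)={a}
round 2:
  A via A→B: +{a}
  FIRST(S)={b,c,d}  FIRST(A)={a,d}  FIRST(B)={a}
round 3: — fixpoint
  FIRST(S)={b,c,d}  FIRST(A)={a,d}  FIRST(B)={a}

FIRST(A) = ["a", "d"]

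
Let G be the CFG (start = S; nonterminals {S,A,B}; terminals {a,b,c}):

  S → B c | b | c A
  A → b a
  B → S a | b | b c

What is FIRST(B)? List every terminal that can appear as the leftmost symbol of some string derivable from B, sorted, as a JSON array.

FIRST iteration:
pass 1:
  A via A→b a: +{b}
  B via B→b: +{b}
  S via S→B c: +{b}
  S via S→c A: +{c}
  S: {b,c}  A: {b}  B: {b}
pass 2:
  B via B→S a: +{c}
  S: {b,c}  A: {b}  B: {b,c}
pass 3: (stable)
  S: {b,c}  A: {b}  B: {b,c}

FIRST(B) = ["b", "c"]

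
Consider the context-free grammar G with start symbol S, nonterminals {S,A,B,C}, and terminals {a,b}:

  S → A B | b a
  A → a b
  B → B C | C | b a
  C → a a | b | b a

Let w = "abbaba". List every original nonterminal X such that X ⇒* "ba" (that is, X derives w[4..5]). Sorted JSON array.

Convert to CNF:
  S -> A B | T1 T0
  A -> T0 T1
  B -> B C | T0 T0 | T1 T0 | b
  C -> T0 T0 | T1 T0 | b
  T0 -> a
  T1 -> b

Fill CYK table bottom-up, restricted to cells inside w[4..5]:
  T[4,4] 'b' = {B,C,T1}  orig:{B,C}
  T[5,5] 'a' = {T0}  orig:{}
  T[4,5] 'ba' = {B,C,S}

Original NTs in T[4,5] deriving "ba": ["B", "C", "S"]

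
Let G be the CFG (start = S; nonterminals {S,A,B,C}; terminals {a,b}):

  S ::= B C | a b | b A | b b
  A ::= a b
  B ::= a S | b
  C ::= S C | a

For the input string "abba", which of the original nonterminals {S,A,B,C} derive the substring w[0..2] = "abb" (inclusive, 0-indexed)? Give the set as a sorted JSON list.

Convert to CNF:
  S -> B C | T0 T1 | T1 A | T1 T1
  A -> T0 T1
  B -> T0 S | b
  C -> S C | a
  T0 -> a
  T1 -> b

Fill CYK table bottom-up — only the sub-triangle for w[0..2]:
  [0..0]={C,T0}  "a"  orig:{C}
  [1..1]={B,T1}  "b"  orig:{B}
  [2..2]={B,T1}  "b"  orig:{B}
  [0..1]={A,S}  "ab"
  [1..2]={S}  "bb"
  [0..2]={B}  "abb"

Original NTs in T[0,2] deriving "abb": ["B"]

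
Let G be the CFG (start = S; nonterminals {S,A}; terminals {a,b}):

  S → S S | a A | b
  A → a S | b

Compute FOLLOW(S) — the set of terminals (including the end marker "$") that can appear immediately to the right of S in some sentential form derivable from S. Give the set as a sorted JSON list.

FIRST iteration:
round 1:
  A via A→a S: +{a}
  A via A→b: +{b}
  S via S→a A: +{a}
  S via S→b: +{b}
  FIRST(S)={a,b}  FIRST(A)={a,b}
round 2: (stable)
  FIRST(S)={a,b}  FIRST(A)={a,b}

FOLLOW iteration:
initialize: $ ∈ FOLLOW(S)
[1]
  S→S S: FOLLOW(S) ⊇ FIRST(S) = {a,b}; new: +{a,b}
  S→a A: FOLLOW(A) ⊇ FOLLOW(S) ⊇ {$,a,b}; new: +{$,a,b}
  FOLLOW(S)={$,a,b}  FOLLOW(A)={$,a,b}
[2] (stable)
  FOLLOW(S)={$,a,b}  FOLLOW(A)={$,a,b}

FOLLOW(S) = ["$", "a", "b"]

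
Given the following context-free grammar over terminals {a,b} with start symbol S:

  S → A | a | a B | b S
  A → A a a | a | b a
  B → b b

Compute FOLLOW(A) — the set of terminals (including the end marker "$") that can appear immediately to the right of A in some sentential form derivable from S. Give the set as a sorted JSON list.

Compute FIRST by fixpoint:
round 1:
  A via A→a: +{a}
  A via A→b a: +{b}
  B via B→b b: +{b}
  S via S→A: +{a,b}
  FIRST(S)={a,b}  FIRST(A)={a,b}  FIRST(B)={b}
round 2: — fixpoint
  FIRST(S)={a,b}  FIRST(A)={a,b}  FIRST(B)={b}

FOLLOW sets:
initialize: $ ∈ FOLLOW(S)
iter 1:
  A→A a a: FOLLOW(A) ⊇ FIRST(a) = {a}; new: +{a}
  S→A: FOLLOW(A) ⊇ FOLLOW(S) ⊇ {$}; new: +{$}
  S→a B: FOLLOW(B) ⊇ FOLLOW(S) ⊇ {$}; new: +{$}
  S: {$}  A: {$,a}  B: {$}
iter 2: (no change)
  S: {$}  A: {$,a}  B: {$}

FOLLOW(A) = ["$", "a"]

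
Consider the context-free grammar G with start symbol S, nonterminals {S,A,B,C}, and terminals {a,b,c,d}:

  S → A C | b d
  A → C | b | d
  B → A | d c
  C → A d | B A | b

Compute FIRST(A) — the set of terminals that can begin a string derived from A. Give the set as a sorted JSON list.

FIRST iteration:
pass 1:
  A via A→b: +{b}
  A via A→d: +{d}
  B via B→A: +{b,d}
  C via C→A d: +{b,d}
  S via S→A C: +{b,d}
  FIRST[S]={b,d}  FIRST[A]={b,d}  FIRST[B]={b,d}  FIRST[C]={b,d}
pass 2: — fixpoint
  FIRST[S]={b,d}  FIRST[A]={b,d}  FIRST[B]={b,d}  FIRST[C]={b,d}

FIRST(A) = ["b", "d"]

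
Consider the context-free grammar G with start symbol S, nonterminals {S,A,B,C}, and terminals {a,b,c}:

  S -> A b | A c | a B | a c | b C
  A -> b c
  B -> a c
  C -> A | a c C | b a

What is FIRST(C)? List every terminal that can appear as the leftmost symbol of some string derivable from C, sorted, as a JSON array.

FIRST iteration:
iter 1:
  A via A→b c: +{b}
  B via B→a c: +{a}
  C via C→A: +{b}
  C via C→a c C: +{a}
  S via S→A b: +{b}
  S via S→a B: +{a}
  S: {a,b}  A: {b}  B: {a}  C: {a,b}
iter 2: done
  S: {a,b}  A: {b}  B: {a}  C: {a,b}

FIRST(C) = ["a", "b"]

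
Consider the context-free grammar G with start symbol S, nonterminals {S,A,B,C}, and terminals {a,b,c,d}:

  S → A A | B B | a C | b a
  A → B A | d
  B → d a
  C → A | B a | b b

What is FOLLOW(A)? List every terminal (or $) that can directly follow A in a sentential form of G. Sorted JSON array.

Compute FIRST by fixpoint:
[1]
  A via A→d: +{d}
  B via B→d a: +{d}
  C via C→A: +{d}
  C via C→b b: +{b}
  S via S→A A: +{d}
  S via S→a C: +{a}
  S via S→b a: +{b}
  S: {a,b,d}  A: {d}  B: {d}  C: {b,d}
[2] done
  S: {a,b,d}  A: {d}  B: {d}  C: {b,d}

Compute FOLLOW by fixpoint:
FOLLOW(S) := {$}
[1]
  A→B A: FOLLOW(B) ⊇ FIRST(A) = {d}; new: +{d}
  C→B a: FOLLOW(B) ⊇ FIRST(a) = {a}; new: +{a}
  S→A A: FOLLOW(A) ⊇ FIRST(A) = {d}; new: +{d}
  S→A A: FOLLOW(A) ⊇ FOLLOW(S) ⊇ {$}; new: +{$}
  S→B B: FOLLOW(B) ⊇ FOLLOW(S) ⊇ {$}; new: +{$}
  S→a C: FOLLOW(C) ⊇ FOLLOW(S) ⊇ {$}; new: +{$}
  FOLLOW(S)={$}  FOLLOW(A)={$,d}  FOLLOW(B)={$,a,d}  FOLLOW(C)={$}
[2] (no change)
  FOLLOW(S)={$}  FOLLOW(A)={$,d}  FOLLOW(B)={$,a,d}  FOLLOW(C)={$}

FOLLOW(A) = ["$", "d"]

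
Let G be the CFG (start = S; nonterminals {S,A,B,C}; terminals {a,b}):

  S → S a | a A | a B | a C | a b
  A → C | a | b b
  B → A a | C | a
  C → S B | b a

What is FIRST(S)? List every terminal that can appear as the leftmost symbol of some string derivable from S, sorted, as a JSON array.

Compute FIRST by fixpoint:
round 1:
  A via A→a: +{a}
  A via A→b b: +{b}
  B via B→A a: +{a,b}
  C via C→b a: +{b}
  S via S→a A: +{a}
  FIRST(S)={a}  FIRST(A)={a,b}  FIRST(B)={a,b}  FIRST(C)={b}
round 2:
  C via C→S B: +{a}
  FIRST(S)={a}  FIRST(A)={a,b}  FIRST(B)={a,b}  FIRST(C)={a,b}
round 3: (stable)
  FIRST(S)={a}  FIRST(A)={a,b}  FIRST(B)={a,b}  FIRST(C)={a,b}

FIRST(S) = ["a"]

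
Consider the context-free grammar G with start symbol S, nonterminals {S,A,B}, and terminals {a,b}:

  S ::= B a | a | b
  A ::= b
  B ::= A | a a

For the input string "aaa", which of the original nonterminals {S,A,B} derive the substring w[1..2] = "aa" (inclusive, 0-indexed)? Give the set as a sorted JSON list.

CNF form of G:
  S -> B T0 | a | b
  A -> b
  B -> T0 T0 | b
  T0 -> a

CYK table (by increasing span), restricted to cells inside w[1..2]:
  T[1,1] 'a' = {S,T0}  orig:{S}
  T[2,2] 'a' = {S,T0}  orig:{S}
  T[1,2] 'aa' = {B}

Original NTs in T[1,2] deriving "aa": ["B"]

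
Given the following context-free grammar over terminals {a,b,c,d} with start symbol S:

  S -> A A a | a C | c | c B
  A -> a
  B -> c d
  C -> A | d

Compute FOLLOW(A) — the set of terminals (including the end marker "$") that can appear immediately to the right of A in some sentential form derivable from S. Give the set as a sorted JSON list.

FIRST sets, iterate to fixpoint:
iter 1:
  A via A→a: +{a}
  B via B→c d: +{c}
  C via C→A: +{a}
  C via C→d: +{d}
  S via S→A A a: +{a}
  S via S→c: +{c}
  S: {a,c}  A: {a}  B: {c}  C: {a,d}
iter 2: — fixpoint
  S: {a,c}  A: {a}  B: {c}  C: {a,d}

FOLLOW sets:
seed FOLLOW(S) with $
pass 1:
  S→A A a: FOLLOW(A) ⊇ FIRST(A) = {a}; new: +{a}
  S→a C: FOLLOW(C) ⊇ FOLLOW(S) ⊇ {$}; new: +{$}
  S→c B: FOLLOW(B) ⊇ FOLLOW(S) ⊇ {$}; new: +{$}
  S: {$}  A: {a}  B: {$}  C: {$}
pass 2:
  C→A: FOLLOW(A) ⊇ FOLLOW(C) ⊇ {$}; new: +{$}
  S: {$}  A: {$,a}  B: {$}  C: {$}
pass 3: — fixpoint
  S: {$}  A: {$,a}  B: {$}  C: {$}

FOLLOW(A) = ["$", "a"]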